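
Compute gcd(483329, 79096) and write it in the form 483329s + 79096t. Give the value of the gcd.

1

Apply Euclid's algorithm to 483329 and 79096:
483329 = 6*79096 + 8753
79096 = 9*8753 + 319
8753 = 27*319 + 140
319 = 2*140 + 39
140 = 3*39 + 23
39 = 1*23 + 16
23 = 1*16 + 7
16 = 2*7 + 2
7 = 3*2 + 1
2 = 2*1 + 0
gcd(483329, 79096) = 1.
Working backward:
1 = 7 − 3·2
1 = −3·16 + 7·7
1 = 7·23 − 10·16
1 = −10·39 + 17·23
1 = 17·140 − 61·39
1 = −61·319 + 139·140
1 = 139·8753 − 3814·319
1 = −3814·79096 + 34465·8753
1 = 34465·483329 − 210604·79096
So 1 = (34465)·483329 + (-210604)·79096.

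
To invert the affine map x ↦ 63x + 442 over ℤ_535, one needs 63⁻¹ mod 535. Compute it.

17

Extended Euclidean algorithm:
535 = 8×63 + 31
63 = 2×31 + 1
31 = 31×1 + 0
Since gcd(63, 535) = 1, back-substitute to write 1 as a combination:
1 = 63 − 2·31
1 = −2·535 + 17·63
So 63·17 ≡ 1 (mod 535).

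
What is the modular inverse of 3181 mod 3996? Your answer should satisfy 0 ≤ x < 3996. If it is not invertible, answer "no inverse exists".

gcd(3996, 3181) by repeated division:
3996 = 1×3181 + 815
3181 = 3×815 + 736
815 = 1×736 + 79
736 = 9×79 + 25
79 = 3×25 + 4
25 = 6×4 + 1
4 = 4×1 + 0
The gcd is 1. Working backward:
1 = 25 − 6·4
1 = −6·79 + 19·25
1 = 19·736 − 177·79
1 = −177·815 + 196·736
1 = 196·3181 − 765·815
1 = −765·3996 + 961·3181
So 3181·961 ≡ 1 (mod 3996).

961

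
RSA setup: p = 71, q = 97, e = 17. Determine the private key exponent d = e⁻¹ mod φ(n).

3953

φ(n) = (p−1)(q−1) = 70·96 = 6720.
Need d with 17·d ≡ 1 (mod 6720). Apply the extended Euclidean algorithm:
6720 = 395·17 + 5
17 = 3·5 + 2
5 = 2·2 + 1
2 = 2·1 + 0
Back-substitute:
1 = 5 − 2·2
1 = −2·17 + 7·5
1 = 7·6720 − 2767·17
So 17·(-2767) ≡ 1 (mod 6720), hence d ≡ -2767 ≡ 3953 (mod 6720).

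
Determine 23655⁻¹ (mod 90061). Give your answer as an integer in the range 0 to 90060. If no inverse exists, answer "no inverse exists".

27123

gcd(90061, 23655) by repeated division:
90061 = 3·23655 + 19096
23655 = 1·19096 + 4559
19096 = 4·4559 + 860
4559 = 5·860 + 259
860 = 3·259 + 83
259 = 3·83 + 10
83 = 8·10 + 3
10 = 3·3 + 1
3 = 3·1 + 0
gcd = 1, so the inverse exists. Back-substitute:
1 = 10 − 3·3
1 = −3·83 + 25·10
1 = 25·259 − 78·83
1 = −78·860 + 259·259
1 = 259·4559 − 1373·860
1 = −1373·19096 + 5751·4559
1 = 5751·23655 − 7124·19096
1 = −7124·90061 + 27123·23655
So 23655·27123 ≡ 1 (mod 90061).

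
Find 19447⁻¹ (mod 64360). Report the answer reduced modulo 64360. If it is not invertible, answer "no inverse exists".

Apply the Euclidean algorithm to 64360 and 19447:
64360 = 3·19447 + 6019
19447 = 3·6019 + 1390
6019 = 4·1390 + 459
1390 = 3·459 + 13
459 = 35·13 + 4
13 = 3·4 + 1
4 = 4·1 + 0
gcd = 1, so the inverse exists. Back-substitute:
1 = 13 − 3·4
1 = −3·459 + 106·13
1 = 106·1390 − 321·459
1 = −321·6019 + 1390·1390
1 = 1390·19447 − 4491·6019
1 = −4491·64360 + 14863·19447
So 19447·14863 ≡ 1 (mod 64360).

14863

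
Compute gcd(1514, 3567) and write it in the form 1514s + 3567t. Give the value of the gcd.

1

Apply Euclid's algorithm to 3567 and 1514:
3567 = 2×1514 + 539
1514 = 2×539 + 436
539 = 1×436 + 103
436 = 4×103 + 24
103 = 4×24 + 7
24 = 3×7 + 3
7 = 2×3 + 1
3 = 3×1 + 0
gcd(1514, 3567) = 1.
Back-substituting:
1 = 7 − 2·3
1 = −2·24 + 7·7
1 = 7·103 − 30·24
1 = −30·436 + 127·103
1 = 127·539 − 157·436
1 = −157·1514 + 441·539
1 = 441·3567 − 1039·1514
So 1 = (441)·3567 + (-1039)·1514.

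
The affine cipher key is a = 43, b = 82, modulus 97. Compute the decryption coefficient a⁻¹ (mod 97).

Apply the Euclidean algorithm to 97 and 43:
97 = 2*43 + 11
43 = 3*11 + 10
11 = 1*10 + 1
10 = 10*1 + 0
Since gcd(43, 97) = 1, back-substitute to write 1 as a combination:
1 = 11 − 10
1 = −43 + 4·11
1 = 4·97 − 9·43
So 43·(-9) ≡ 1 (mod 97), and -9 ≡ 88 (mod 97).

88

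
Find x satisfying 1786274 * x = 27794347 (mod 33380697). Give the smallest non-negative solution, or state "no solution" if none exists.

First find gcd(1786274, 33380697):
33380697 = 18×1786274 + 1227765
1786274 = 1×1227765 + 558509
1227765 = 2×558509 + 110747
558509 = 5×110747 + 4774
110747 = 23×4774 + 945
4774 = 5×945 + 49
945 = 19×49 + 14
49 = 3×14 + 7
14 = 2×7 + 0
gcd = 7 and 7 | 27794347, so solutions exist. Divide through by 7: 255182x ≡ 3970621 (mod 4768671).
Now find 255182⁻¹ mod 4768671:
4768671 = 18*255182 + 175395
255182 = 1*175395 + 79787
175395 = 2*79787 + 15821
79787 = 5*15821 + 682
15821 = 23*682 + 135
682 = 5*135 + 7
135 = 19*7 + 2
7 = 3*2 + 1
2 = 2*1 + 0
Back-substitute:
1 = 7 − 3·2
1 = −3·135 + 58·7
1 = 58·682 − 293·135
1 = −293·15821 + 6797·682
1 = 6797·79787 − 34278·15821
1 = −34278·175395 + 75353·79787
1 = 75353·255182 − 109631·175395
1 = −109631·4768671 + 2048711·255182
So 255182⁻¹ ≡ 2048711 (mod 4768671).
Then x ≡ 2048711·3970621 ≡ 3188168 (mod 4768671); the smallest non-negative solution is x = 3188168.

3188168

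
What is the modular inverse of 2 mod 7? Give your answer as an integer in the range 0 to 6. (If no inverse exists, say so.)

4

Run Euclid on (7, 2):
7 = 3·2 + 1
2 = 2·1 + 0
The gcd is 1. Working backward:
1 = 7 − 3·2
Thus 2·(-3) ≡ 1 (mod 7); reducing, -3 mod 7 = 4.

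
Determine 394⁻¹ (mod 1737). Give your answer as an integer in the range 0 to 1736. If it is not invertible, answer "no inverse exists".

gcd(1737, 394) by repeated division:
1737 = 4*394 + 161
394 = 2*161 + 72
161 = 2*72 + 17
72 = 4*17 + 4
17 = 4*4 + 1
4 = 4*1 + 0
Since gcd(394, 1737) = 1, back-substitute to write 1 as a combination:
1 = 17 − 4·4
1 = −4·72 + 17·17
1 = 17·161 − 38·72
1 = −38·394 + 93·161
1 = 93·1737 − 410·394
Hence 394⁻¹ ≡ -410 ≡ 1327 (mod 1737).

1327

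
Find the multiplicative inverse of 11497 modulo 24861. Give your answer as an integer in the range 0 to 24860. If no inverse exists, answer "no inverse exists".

Extended Euclidean algorithm:
24861 = 2×11497 + 1867
11497 = 6×1867 + 295
1867 = 6×295 + 97
295 = 3×97 + 4
97 = 24×4 + 1
4 = 4×1 + 0
gcd = 1, so the inverse exists. Back-substitute:
1 = 97 − 24·4
1 = −24·295 + 73·97
1 = 73·1867 − 462·295
1 = −462·11497 + 2845·1867
1 = 2845·24861 − 6152·11497
Hence 11497⁻¹ ≡ -6152 ≡ 18709 (mod 24861).

18709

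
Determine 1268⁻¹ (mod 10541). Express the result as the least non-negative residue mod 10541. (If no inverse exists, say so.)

4381

Apply the Euclidean algorithm to 10541 and 1268:
10541 = 8*1268 + 397
1268 = 3*397 + 77
397 = 5*77 + 12
77 = 6*12 + 5
12 = 2*5 + 2
5 = 2*2 + 1
2 = 2*1 + 0
gcd = 1, so the inverse exists. Back-substitute:
1 = 5 − 2·2
1 = −2·12 + 5·5
1 = 5·77 − 32·12
1 = −32·397 + 165·77
1 = 165·1268 − 527·397
1 = −527·10541 + 4381·1268
So 1268·4381 ≡ 1 (mod 10541).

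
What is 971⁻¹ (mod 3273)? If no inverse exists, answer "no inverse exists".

2282

Run Euclid on (3273, 971):
3273 = 3×971 + 360
971 = 2×360 + 251
360 = 1×251 + 109
251 = 2×109 + 33
109 = 3×33 + 10
33 = 3×10 + 3
10 = 3×3 + 1
3 = 3×1 + 0
gcd = 1, so the inverse exists. Back-substitute:
1 = 10 − 3·3
1 = −3·33 + 10·10
1 = 10·109 − 33·33
1 = −33·251 + 76·109
1 = 76·360 − 109·251
1 = −109·971 + 294·360
1 = 294·3273 − 991·971
Hence 971⁻¹ ≡ -991 ≡ 2282 (mod 3273).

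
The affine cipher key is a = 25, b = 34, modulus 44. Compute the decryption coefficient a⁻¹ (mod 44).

Apply the Euclidean algorithm to 44 and 25:
44 = 1*25 + 19
25 = 1*19 + 6
19 = 3*6 + 1
6 = 6*1 + 0
Since gcd(25, 44) = 1, back-substitute to write 1 as a combination:
1 = 19 − 3·6
1 = −3·25 + 4·19
1 = 4·44 − 7·25
Thus 25·(-7) ≡ 1 (mod 44); reducing, -7 mod 44 = 37.

37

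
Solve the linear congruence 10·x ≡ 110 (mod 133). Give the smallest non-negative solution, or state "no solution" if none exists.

11

First find gcd(10, 133):
133 = 13·10 + 3
10 = 3·3 + 1
3 = 3·1 + 0
gcd = 1, so a unique solution mod 133 exists.
Back-substitute for the Bézout coefficients:
1 = 10 − 3·3
1 = −3·133 + 40·10
So 10·(40) ≡ 1 (mod 133), giving 10⁻¹ ≡ 40.
x ≡ 10⁻¹·110 ≡ 40·110 ≡ 11 (mod 133).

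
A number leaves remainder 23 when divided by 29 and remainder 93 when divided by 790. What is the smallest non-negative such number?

Write x = 23 + 29·k. Then 29·k ≡ 93 − 23 ≡ 70 (mod 790).
Need 29⁻¹ mod 790. Extended Euclid on (790, 29):
790 = 27×29 + 7
29 = 4×7 + 1
7 = 7×1 + 0
Back-substitute:
1 = 29 − 4·7
1 = −4·790 + 109·29
29⁻¹ ≡ 109 (mod 790), so k ≡ 109·70 ≡ 520 (mod 790).
x = 23 + 29·520 = 15103.

15103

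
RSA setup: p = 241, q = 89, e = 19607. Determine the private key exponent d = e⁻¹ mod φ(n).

1703

φ(n) = (p−1)(q−1) = 240·88 = 21120.
Need d with 19607·d ≡ 1 (mod 21120). Apply the extended Euclidean algorithm:
21120 = 1*19607 + 1513
19607 = 12*1513 + 1451
1513 = 1*1451 + 62
1451 = 23*62 + 25
62 = 2*25 + 12
25 = 2*12 + 1
12 = 12*1 + 0
Back-substitute:
1 = 25 − 2·12
1 = −2·62 + 5·25
1 = 5·1451 − 117·62
1 = −117·1513 + 122·1451
1 = 122·19607 − 1581·1513
1 = −1581·21120 + 1703·19607
So 19607·1703 ≡ 1 (mod 21120), hence d = 1703.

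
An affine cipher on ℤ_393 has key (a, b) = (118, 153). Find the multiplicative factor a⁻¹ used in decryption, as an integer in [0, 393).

Extended Euclidean algorithm:
393 = 3·118 + 39
118 = 3·39 + 1
39 = 39·1 + 0
The gcd is 1. Working backward:
1 = 118 − 3·39
1 = −3·393 + 10·118
So 118·10 ≡ 1 (mod 393).

10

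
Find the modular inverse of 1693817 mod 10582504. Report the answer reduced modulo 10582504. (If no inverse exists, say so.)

9788593

Extended Euclidean algorithm:
10582504 = 6*1693817 + 419602
1693817 = 4*419602 + 15409
419602 = 27*15409 + 3559
15409 = 4*3559 + 1173
3559 = 3*1173 + 40
1173 = 29*40 + 13
40 = 3*13 + 1
13 = 13*1 + 0
gcd = 1, so the inverse exists. Back-substitute:
1 = 40 − 3·13
1 = −3·1173 + 88·40
1 = 88·3559 − 267·1173
1 = −267·15409 + 1156·3559
1 = 1156·419602 − 31479·15409
1 = −31479·1693817 + 127072·419602
1 = 127072·10582504 − 793911·1693817
Thus 1693817·(-793911) ≡ 1 (mod 10582504); reducing, -793911 mod 10582504 = 9788593.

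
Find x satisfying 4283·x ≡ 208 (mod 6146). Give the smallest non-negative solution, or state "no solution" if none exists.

2550

First find gcd(4283, 6146):
6146 = 1×4283 + 1863
4283 = 2×1863 + 557
1863 = 3×557 + 192
557 = 2×192 + 173
192 = 1×173 + 19
173 = 9×19 + 2
19 = 9×2 + 1
2 = 2×1 + 0
gcd = 1, so a unique solution mod 6146 exists.
Back-substitute for the Bézout coefficients:
1 = 19 − 9·2
1 = −9·173 + 82·19
1 = 82·192 − 91·173
1 = −91·557 + 264·192
1 = 264·1863 − 883·557
1 = −883·4283 + 2030·1863
1 = 2030·6146 − 2913·4283
So 4283·(-2913) ≡ 1 (mod 6146), giving 4283⁻¹ ≡ 3233.
x ≡ 4283⁻¹·208 ≡ 3233·208 ≡ 2550 (mod 6146).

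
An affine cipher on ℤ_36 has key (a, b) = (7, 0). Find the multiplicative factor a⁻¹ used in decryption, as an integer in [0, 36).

Run Euclid on (36, 7):
36 = 5*7 + 1
7 = 7*1 + 0
Since gcd(7, 36) = 1, back-substitute to write 1 as a combination:
1 = 36 − 5·7
Thus 7·(-5) ≡ 1 (mod 36); reducing, -5 mod 36 = 31.

31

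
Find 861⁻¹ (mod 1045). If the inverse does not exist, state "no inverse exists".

301

Extended Euclidean algorithm:
1045 = 1*861 + 184
861 = 4*184 + 125
184 = 1*125 + 59
125 = 2*59 + 7
59 = 8*7 + 3
7 = 2*3 + 1
3 = 3*1 + 0
The gcd is 1. Working backward:
1 = 7 − 2·3
1 = −2·59 + 17·7
1 = 17·125 − 36·59
1 = −36·184 + 53·125
1 = 53·861 − 248·184
1 = −248·1045 + 301·861
So 861·301 ≡ 1 (mod 1045).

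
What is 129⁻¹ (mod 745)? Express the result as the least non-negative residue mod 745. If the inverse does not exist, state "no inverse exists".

gcd(745, 129) by repeated division:
745 = 5×129 + 100
129 = 1×100 + 29
100 = 3×29 + 13
29 = 2×13 + 3
13 = 4×3 + 1
3 = 3×1 + 0
Since gcd(129, 745) = 1, back-substitute to write 1 as a combination:
1 = 13 − 4·3
1 = −4·29 + 9·13
1 = 9·100 − 31·29
1 = −31·129 + 40·100
1 = 40·745 − 231·129
Thus 129·(-231) ≡ 1 (mod 745); reducing, -231 mod 745 = 514.

514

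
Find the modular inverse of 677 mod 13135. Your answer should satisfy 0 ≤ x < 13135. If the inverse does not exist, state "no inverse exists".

2173

Run Euclid on (13135, 677):
13135 = 19*677 + 272
677 = 2*272 + 133
272 = 2*133 + 6
133 = 22*6 + 1
6 = 6*1 + 0
gcd = 1, so the inverse exists. Back-substitute:
1 = 133 − 22·6
1 = −22·272 + 45·133
1 = 45·677 − 112·272
1 = −112·13135 + 2173·677
So 677·2173 ≡ 1 (mod 13135).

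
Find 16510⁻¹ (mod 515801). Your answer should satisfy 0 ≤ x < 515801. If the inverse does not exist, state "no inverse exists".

Compute gcd(16510, 515801):
515801 = 31·16510 + 3991
16510 = 4·3991 + 546
3991 = 7·546 + 169
546 = 3·169 + 39
169 = 4·39 + 13
39 = 3·13 + 0
gcd(16510, 515801) = 13 ≠ 1, so 16510 has no multiplicative inverse modulo 515801.

no inverse exists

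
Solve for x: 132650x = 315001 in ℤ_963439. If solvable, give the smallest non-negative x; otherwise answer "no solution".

First find gcd(132650, 963439):
963439 = 7·132650 + 34889
132650 = 3·34889 + 27983
34889 = 1·27983 + 6906
27983 = 4·6906 + 359
6906 = 19·359 + 85
359 = 4·85 + 19
85 = 4·19 + 9
19 = 2·9 + 1
9 = 9·1 + 0
gcd = 1, so a unique solution mod 963439 exists.
Back-substitute for the Bézout coefficients:
1 = 19 − 2·9
1 = −2·85 + 9·19
1 = 9·359 − 38·85
1 = −38·6906 + 731·359
1 = 731·27983 − 2962·6906
1 = −2962·34889 + 3693·27983
1 = 3693·132650 − 14041·34889
1 = −14041·963439 + 101980·132650
So 132650·(101980) ≡ 1 (mod 963439), giving 132650⁻¹ ≡ 101980.
x ≡ 132650⁻¹·315001 ≡ 101980·315001 ≡ 818842 (mod 963439).

818842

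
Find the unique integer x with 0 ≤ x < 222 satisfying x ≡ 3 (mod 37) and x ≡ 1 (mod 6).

151

Write x = 3 + 37·k. Then 37·k ≡ 1 − 3 ≡ 4 (mod 6).
Need 37⁻¹ mod 6. Extended Euclid on (6, 1):
6 = 6·1 + 0
37⁻¹ ≡ 1 (mod 6), so k ≡ 1·4 ≡ 4 (mod 6).
x = 3 + 37·4 = 151.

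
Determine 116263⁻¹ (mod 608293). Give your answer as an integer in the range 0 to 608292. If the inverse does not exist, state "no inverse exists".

Compute gcd(116263, 608293):
608293 = 5*116263 + 26978
116263 = 4*26978 + 8351
26978 = 3*8351 + 1925
8351 = 4*1925 + 651
1925 = 2*651 + 623
651 = 1*623 + 28
623 = 22*28 + 7
28 = 4*7 + 0
Since gcd = 7 > 1, 116263 is not a unit mod 608293.

no inverse exists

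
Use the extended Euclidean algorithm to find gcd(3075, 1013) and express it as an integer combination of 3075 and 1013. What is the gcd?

Repeated division:
3075 = 3·1013 + 36
1013 = 28·36 + 5
36 = 7·5 + 1
5 = 5·1 + 0
gcd(3075, 1013) = 1.
Working backward:
1 = 36 − 7·5
1 = −7·1013 + 197·36
1 = 197·3075 − 598·1013
So 1 = (197)·3075 + (-598)·1013.

1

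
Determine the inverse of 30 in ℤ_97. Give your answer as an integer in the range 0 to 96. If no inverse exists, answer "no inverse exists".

gcd(97, 30) by repeated division:
97 = 3*30 + 7
30 = 4*7 + 2
7 = 3*2 + 1
2 = 2*1 + 0
Since gcd(30, 97) = 1, back-substitute to write 1 as a combination:
1 = 7 − 3·2
1 = −3·30 + 13·7
1 = 13·97 − 42·30
So 30·(-42) ≡ 1 (mod 97), and -42 ≡ 55 (mod 97).

55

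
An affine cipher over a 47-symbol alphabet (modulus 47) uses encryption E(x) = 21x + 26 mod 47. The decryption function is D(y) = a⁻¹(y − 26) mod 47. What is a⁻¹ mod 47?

Run Euclid on (47, 21):
47 = 2*21 + 5
21 = 4*5 + 1
5 = 5*1 + 0
The gcd is 1. Working backward:
1 = 21 − 4·5
1 = −4·47 + 9·21
So 21·9 ≡ 1 (mod 47).

9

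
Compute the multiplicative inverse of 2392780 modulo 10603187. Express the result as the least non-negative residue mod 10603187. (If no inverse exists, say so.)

Apply the Euclidean algorithm to 10603187 and 2392780:
10603187 = 4×2392780 + 1032067
2392780 = 2×1032067 + 328646
1032067 = 3×328646 + 46129
328646 = 7×46129 + 5743
46129 = 8×5743 + 185
5743 = 31×185 + 8
185 = 23×8 + 1
8 = 8×1 + 0
Since gcd(2392780, 10603187) = 1, back-substitute to write 1 as a combination:
1 = 185 − 23·8
1 = −23·5743 + 714·185
1 = 714·46129 − 5735·5743
1 = −5735·328646 + 40859·46129
1 = 40859·1032067 − 128312·328646
1 = −128312·2392780 + 297483·1032067
1 = 297483·10603187 − 1318244·2392780
So 2392780·(-1318244) ≡ 1 (mod 10603187), and -1318244 ≡ 9284943 (mod 10603187).

9284943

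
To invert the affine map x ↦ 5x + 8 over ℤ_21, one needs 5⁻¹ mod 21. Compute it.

17

Extended Euclidean algorithm:
21 = 4×5 + 1
5 = 5×1 + 0
The gcd is 1. Working backward:
1 = 21 − 4·5
Hence 5⁻¹ ≡ -4 ≡ 17 (mod 21).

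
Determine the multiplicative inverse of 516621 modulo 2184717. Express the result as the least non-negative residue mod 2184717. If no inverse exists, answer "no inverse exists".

no inverse exists

Euclidean algorithm on 2184717, 516621:
2184717 = 4*516621 + 118233
516621 = 4*118233 + 43689
118233 = 2*43689 + 30855
43689 = 1*30855 + 12834
30855 = 2*12834 + 5187
12834 = 2*5187 + 2460
5187 = 2*2460 + 267
2460 = 9*267 + 57
267 = 4*57 + 39
57 = 1*39 + 18
39 = 2*18 + 3
18 = 6*3 + 0
The gcd is 3, not 1, hence no inverse exists.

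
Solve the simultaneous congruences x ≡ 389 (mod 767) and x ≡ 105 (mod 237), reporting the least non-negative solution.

Write x = 389 + 767·k. Then 767·k ≡ 105 − 389 ≡ 190 (mod 237).
Need 767⁻¹ mod 237. Extended Euclid on (237, 56):
237 = 4×56 + 13
56 = 4×13 + 4
13 = 3×4 + 1
4 = 4×1 + 0
Back-substitute:
1 = 13 − 3·4
1 = −3·56 + 13·13
1 = 13·237 − 55·56
767⁻¹ ≡ 182 (mod 237), so k ≡ 182·190 ≡ 215 (mod 237).
x = 389 + 767·215 = 165294.

165294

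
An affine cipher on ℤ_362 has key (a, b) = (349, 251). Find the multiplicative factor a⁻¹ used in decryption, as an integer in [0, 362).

Apply the Euclidean algorithm to 362 and 349:
362 = 1*349 + 13
349 = 26*13 + 11
13 = 1*11 + 2
11 = 5*2 + 1
2 = 2*1 + 0
Since gcd(349, 362) = 1, back-substitute to write 1 as a combination:
1 = 11 − 5·2
1 = −5·13 + 6·11
1 = 6·349 − 161·13
1 = −161·362 + 167·349
So 349·167 ≡ 1 (mod 362).

167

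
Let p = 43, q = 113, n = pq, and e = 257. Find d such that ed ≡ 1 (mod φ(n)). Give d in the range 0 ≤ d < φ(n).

1025

φ(n) = (p−1)(q−1) = 42·112 = 4704.
Need d with 257·d ≡ 1 (mod 4704). Apply the extended Euclidean algorithm:
4704 = 18*257 + 78
257 = 3*78 + 23
78 = 3*23 + 9
23 = 2*9 + 5
9 = 1*5 + 4
5 = 1*4 + 1
4 = 4*1 + 0
Back-substitute:
1 = 5 − 4
1 = −9 + 2·5
1 = 2·23 − 5·9
1 = −5·78 + 17·23
1 = 17·257 − 56·78
1 = −56·4704 + 1025·257
So 257·1025 ≡ 1 (mod 4704), hence d = 1025.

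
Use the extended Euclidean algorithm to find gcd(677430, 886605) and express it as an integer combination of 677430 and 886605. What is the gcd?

15

Euclidean algorithm:
886605 = 1*677430 + 209175
677430 = 3*209175 + 49905
209175 = 4*49905 + 9555
49905 = 5*9555 + 2130
9555 = 4*2130 + 1035
2130 = 2*1035 + 60
1035 = 17*60 + 15
60 = 4*15 + 0
gcd(677430, 886605) = 15.
Working backward:
15 = 1035 − 17·60
15 = −17·2130 + 35·1035
15 = 35·9555 − 157·2130
15 = −157·49905 + 820·9555
15 = 820·209175 − 3437·49905
15 = −3437·677430 + 11131·209175
15 = 11131·886605 − 14568·677430
So 15 = (11131)·886605 + (-14568)·677430.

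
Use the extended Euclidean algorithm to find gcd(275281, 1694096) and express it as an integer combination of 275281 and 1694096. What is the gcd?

1

Repeated division:
1694096 = 6*275281 + 42410
275281 = 6*42410 + 20821
42410 = 2*20821 + 768
20821 = 27*768 + 85
768 = 9*85 + 3
85 = 28*3 + 1
3 = 3*1 + 0
gcd(275281, 1694096) = 1.
Back-substituting:
1 = 85 − 28·3
1 = −28·768 + 253·85
1 = 253·20821 − 6859·768
1 = −6859·42410 + 13971·20821
1 = 13971·275281 − 90685·42410
1 = −90685·1694096 + 558081·275281
So 1 = (-90685)·1694096 + (558081)·275281.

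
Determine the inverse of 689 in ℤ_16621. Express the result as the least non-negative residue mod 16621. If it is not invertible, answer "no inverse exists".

Run Euclid on (16621, 689):
16621 = 24*689 + 85
689 = 8*85 + 9
85 = 9*9 + 4
9 = 2*4 + 1
4 = 4*1 + 0
The gcd is 1. Working backward:
1 = 9 − 2·4
1 = −2·85 + 19·9
1 = 19·689 − 154·85
1 = −154·16621 + 3715·689
So 689·3715 ≡ 1 (mod 16621).

3715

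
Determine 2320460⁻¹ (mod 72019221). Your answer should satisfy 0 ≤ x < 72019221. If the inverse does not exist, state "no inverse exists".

Run Euclid on (72019221, 2320460):
72019221 = 31*2320460 + 84961
2320460 = 27*84961 + 26513
84961 = 3*26513 + 5422
26513 = 4*5422 + 4825
5422 = 1*4825 + 597
4825 = 8*597 + 49
597 = 12*49 + 9
49 = 5*9 + 4
9 = 2*4 + 1
4 = 4*1 + 0
The gcd is 1. Working backward:
1 = 9 − 2·4
1 = −2·49 + 11·9
1 = 11·597 − 134·49
1 = −134·4825 + 1083·597
1 = 1083·5422 − 1217·4825
1 = −1217·26513 + 5951·5422
1 = 5951·84961 − 19070·26513
1 = −19070·2320460 + 520841·84961
1 = 520841·72019221 − 16165141·2320460
Hence 2320460⁻¹ ≡ -16165141 ≡ 55854080 (mod 72019221).

55854080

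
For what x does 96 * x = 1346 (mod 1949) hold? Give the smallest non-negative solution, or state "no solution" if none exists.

First find gcd(96, 1949):
1949 = 20*96 + 29
96 = 3*29 + 9
29 = 3*9 + 2
9 = 4*2 + 1
2 = 2*1 + 0
gcd = 1, so a unique solution mod 1949 exists.
Back-substitute for the Bézout coefficients:
1 = 9 − 4·2
1 = −4·29 + 13·9
1 = 13·96 − 43·29
1 = −43·1949 + 873·96
So 96·(873) ≡ 1 (mod 1949), giving 96⁻¹ ≡ 873.
x ≡ 96⁻¹·1346 ≡ 873·1346 ≡ 1760 (mod 1949).

1760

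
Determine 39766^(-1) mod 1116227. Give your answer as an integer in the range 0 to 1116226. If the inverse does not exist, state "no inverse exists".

Run Euclid on (1116227, 39766):
1116227 = 28·39766 + 2779
39766 = 14·2779 + 860
2779 = 3·860 + 199
860 = 4·199 + 64
199 = 3·64 + 7
64 = 9·7 + 1
7 = 7·1 + 0
Since gcd(39766, 1116227) = 1, back-substitute to write 1 as a combination:
1 = 64 − 9·7
1 = −9·199 + 28·64
1 = 28·860 − 121·199
1 = −121·2779 + 391·860
1 = 391·39766 − 5595·2779
1 = −5595·1116227 + 157051·39766
So 39766·157051 ≡ 1 (mod 1116227).

157051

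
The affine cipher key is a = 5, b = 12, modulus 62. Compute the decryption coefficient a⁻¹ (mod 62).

Extended Euclidean algorithm:
62 = 12·5 + 2
5 = 2·2 + 1
2 = 2·1 + 0
Since gcd(5, 62) = 1, back-substitute to write 1 as a combination:
1 = 5 − 2·2
1 = −2·62 + 25·5
So 5·25 ≡ 1 (mod 62).

25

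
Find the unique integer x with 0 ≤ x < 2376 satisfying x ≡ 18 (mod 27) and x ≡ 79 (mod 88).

2367

Write x = 18 + 27·k. Then 27·k ≡ 79 − 18 ≡ 61 (mod 88).
Need 27⁻¹ mod 88. Extended Euclid on (88, 27):
88 = 3×27 + 7
27 = 3×7 + 6
7 = 1×6 + 1
6 = 6×1 + 0
Back-substitute:
1 = 7 − 6
1 = −27 + 4·7
1 = 4·88 − 13·27
27⁻¹ ≡ 75 (mod 88), so k ≡ 75·61 ≡ 87 (mod 88).
x = 18 + 27·87 = 2367.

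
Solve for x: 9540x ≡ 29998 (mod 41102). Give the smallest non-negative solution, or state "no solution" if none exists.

3885

First find gcd(9540, 41102):
41102 = 4*9540 + 2942
9540 = 3*2942 + 714
2942 = 4*714 + 86
714 = 8*86 + 26
86 = 3*26 + 8
26 = 3*8 + 2
8 = 4*2 + 0
gcd = 2 and 2 | 29998, so solutions exist. Divide through by 2: 4770x ≡ 14999 (mod 20551).
Now find 4770⁻¹ mod 20551:
20551 = 4×4770 + 1471
4770 = 3×1471 + 357
1471 = 4×357 + 43
357 = 8×43 + 13
43 = 3×13 + 4
13 = 3×4 + 1
4 = 4×1 + 0
Back-substitute:
1 = 13 − 3·4
1 = −3·43 + 10·13
1 = 10·357 − 83·43
1 = −83·1471 + 342·357
1 = 342·4770 − 1109·1471
1 = −1109·20551 + 4778·4770
So 4770⁻¹ ≡ 4778 (mod 20551).
Then x ≡ 4778·14999 ≡ 3885 (mod 20551); the smallest non-negative solution is x = 3885.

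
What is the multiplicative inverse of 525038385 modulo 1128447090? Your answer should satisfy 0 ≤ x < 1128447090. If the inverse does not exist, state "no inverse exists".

no inverse exists

Compute gcd(525038385, 1128447090):
1128447090 = 2×525038385 + 78370320
525038385 = 6×78370320 + 54816465
78370320 = 1×54816465 + 23553855
54816465 = 2×23553855 + 7708755
23553855 = 3×7708755 + 427590
7708755 = 18×427590 + 12135
427590 = 35×12135 + 2865
12135 = 4×2865 + 675
2865 = 4×675 + 165
675 = 4×165 + 15
165 = 11×15 + 0
Since gcd = 15 > 1, 525038385 is not a unit mod 1128447090.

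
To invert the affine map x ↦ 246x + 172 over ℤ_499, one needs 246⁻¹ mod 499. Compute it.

Run Euclid on (499, 246):
499 = 2×246 + 7
246 = 35×7 + 1
7 = 7×1 + 0
The gcd is 1. Working backward:
1 = 246 − 35·7
1 = −35·499 + 71·246
So 246·71 ≡ 1 (mod 499).

71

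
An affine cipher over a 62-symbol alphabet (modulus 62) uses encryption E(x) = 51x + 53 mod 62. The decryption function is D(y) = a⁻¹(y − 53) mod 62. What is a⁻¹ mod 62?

45

Run Euclid on (62, 51):
62 = 1×51 + 11
51 = 4×11 + 7
11 = 1×7 + 4
7 = 1×4 + 3
4 = 1×3 + 1
3 = 3×1 + 0
The gcd is 1. Working backward:
1 = 4 − 3
1 = −7 + 2·4
1 = 2·11 − 3·7
1 = −3·51 + 14·11
1 = 14·62 − 17·51
So 51·(-17) ≡ 1 (mod 62), and -17 ≡ 45 (mod 62).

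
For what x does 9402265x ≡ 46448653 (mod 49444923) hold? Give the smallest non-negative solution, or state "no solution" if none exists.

First find gcd(9402265, 49444923):
49444923 = 5×9402265 + 2433598
9402265 = 3×2433598 + 2101471
2433598 = 1×2101471 + 332127
2101471 = 6×332127 + 108709
332127 = 3×108709 + 6000
108709 = 18×6000 + 709
6000 = 8×709 + 328
709 = 2×328 + 53
328 = 6×53 + 10
53 = 5×10 + 3
10 = 3×3 + 1
3 = 3×1 + 0
gcd = 1, so a unique solution mod 49444923 exists.
Back-substitute for the Bézout coefficients:
1 = 10 − 3·3
1 = −3·53 + 16·10
1 = 16·328 − 99·53
1 = −99·709 + 214·328
1 = 214·6000 − 1811·709
1 = −1811·108709 + 32812·6000
1 = 32812·332127 − 100247·108709
1 = −100247·2101471 + 634294·332127
1 = 634294·2433598 − 734541·2101471
1 = −734541·9402265 + 2837917·2433598
1 = 2837917·49444923 − 14924126·9402265
So 9402265·(-14924126) ≡ 1 (mod 49444923), giving 9402265⁻¹ ≡ 34520797.
x ≡ 9402265⁻¹·46448653 ≡ 34520797·46448653 ≡ 8216818 (mod 49444923).

8216818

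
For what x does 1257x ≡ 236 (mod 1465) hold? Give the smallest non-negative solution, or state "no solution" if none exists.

First find gcd(1257, 1465):
1465 = 1×1257 + 208
1257 = 6×208 + 9
208 = 23×9 + 1
9 = 9×1 + 0
gcd = 1, so a unique solution mod 1465 exists.
Back-substitute for the Bézout coefficients:
1 = 208 − 23·9
1 = −23·1257 + 139·208
1 = 139·1465 − 162·1257
So 1257·(-162) ≡ 1 (mod 1465), giving 1257⁻¹ ≡ 1303.
x ≡ 1257⁻¹·236 ≡ 1303·236 ≡ 1323 (mod 1465).

1323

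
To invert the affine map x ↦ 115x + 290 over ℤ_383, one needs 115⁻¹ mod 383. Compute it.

10

gcd(383, 115) by repeated division:
383 = 3·115 + 38
115 = 3·38 + 1
38 = 38·1 + 0
The gcd is 1. Working backward:
1 = 115 − 3·38
1 = −3·383 + 10·115
So 115·10 ≡ 1 (mod 383).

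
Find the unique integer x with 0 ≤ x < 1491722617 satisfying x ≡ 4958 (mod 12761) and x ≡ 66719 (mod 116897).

Write x = 4958 + 12761·k. Then 12761·k ≡ 66719 − 4958 ≡ 61761 (mod 116897).
Need 12761⁻¹ mod 116897. Extended Euclid on (116897, 12761):
116897 = 9*12761 + 2048
12761 = 6*2048 + 473
2048 = 4*473 + 156
473 = 3*156 + 5
156 = 31*5 + 1
5 = 5*1 + 0
Back-substitute:
1 = 156 − 31·5
1 = −31·473 + 94·156
1 = 94·2048 − 407·473
1 = −407·12761 + 2536·2048
1 = 2536·116897 − 23231·12761
12761⁻¹ ≡ 93666 (mod 116897), so k ≡ 93666·61761 ≡ 23987 (mod 116897).
x = 4958 + 12761·23987 = 306103065.

306103065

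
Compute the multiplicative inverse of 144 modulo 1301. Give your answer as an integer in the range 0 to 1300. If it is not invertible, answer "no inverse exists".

gcd(1301, 144) by repeated division:
1301 = 9×144 + 5
144 = 28×5 + 4
5 = 1×4 + 1
4 = 4×1 + 0
gcd = 1, so the inverse exists. Back-substitute:
1 = 5 − 4
1 = −144 + 29·5
1 = 29·1301 − 262·144
Thus 144·(-262) ≡ 1 (mod 1301); reducing, -262 mod 1301 = 1039.

1039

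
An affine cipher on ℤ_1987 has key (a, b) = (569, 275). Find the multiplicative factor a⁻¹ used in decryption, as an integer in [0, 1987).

1767

Extended Euclidean algorithm:
1987 = 3·569 + 280
569 = 2·280 + 9
280 = 31·9 + 1
9 = 9·1 + 0
gcd = 1, so the inverse exists. Back-substitute:
1 = 280 − 31·9
1 = −31·569 + 63·280
1 = 63·1987 − 220·569
Thus 569·(-220) ≡ 1 (mod 1987); reducing, -220 mod 1987 = 1767.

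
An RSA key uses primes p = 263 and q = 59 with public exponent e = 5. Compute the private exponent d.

φ(n) = (p−1)(q−1) = 262·58 = 15196.
Need d with 5·d ≡ 1 (mod 15196). Apply the extended Euclidean algorithm:
15196 = 3039*5 + 1
5 = 5*1 + 0
Back-substitute:
1 = 15196 − 3039·5
So 5·(-3039) ≡ 1 (mod 15196), hence d ≡ -3039 ≡ 12157 (mod 15196).

12157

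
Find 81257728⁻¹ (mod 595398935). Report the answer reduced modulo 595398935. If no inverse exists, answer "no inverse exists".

Run Euclid on (595398935, 81257728):
595398935 = 7·81257728 + 26594839
81257728 = 3·26594839 + 1473211
26594839 = 18·1473211 + 77041
1473211 = 19·77041 + 9432
77041 = 8·9432 + 1585
9432 = 5·1585 + 1507
1585 = 1·1507 + 78
1507 = 19·78 + 25
78 = 3·25 + 3
25 = 8·3 + 1
3 = 3·1 + 0
gcd = 1, so the inverse exists. Back-substitute:
1 = 25 − 8·3
1 = −8·78 + 25·25
1 = 25·1507 − 483·78
1 = −483·1585 + 508·1507
1 = 508·9432 − 3023·1585
1 = −3023·77041 + 24692·9432
1 = 24692·1473211 − 472171·77041
1 = −472171·26594839 + 8523770·1473211
1 = 8523770·81257728 − 26043481·26594839
1 = −26043481·595398935 + 190828137·81257728
So 81257728·190828137 ≡ 1 (mod 595398935).

190828137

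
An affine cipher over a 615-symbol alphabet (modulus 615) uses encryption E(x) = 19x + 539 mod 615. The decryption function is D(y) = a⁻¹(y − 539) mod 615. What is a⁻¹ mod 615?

259

Apply the Euclidean algorithm to 615 and 19:
615 = 32·19 + 7
19 = 2·7 + 5
7 = 1·5 + 2
5 = 2·2 + 1
2 = 2·1 + 0
gcd = 1, so the inverse exists. Back-substitute:
1 = 5 − 2·2
1 = −2·7 + 3·5
1 = 3·19 − 8·7
1 = −8·615 + 259·19
So 19·259 ≡ 1 (mod 615).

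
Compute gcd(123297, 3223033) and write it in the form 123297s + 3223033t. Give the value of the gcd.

Euclidean algorithm:
3223033 = 26·123297 + 17311
123297 = 7·17311 + 2120
17311 = 8·2120 + 351
2120 = 6·351 + 14
351 = 25·14 + 1
14 = 14·1 + 0
gcd(123297, 3223033) = 1.
Working backward:
1 = 351 − 25·14
1 = −25·2120 + 151·351
1 = 151·17311 − 1233·2120
1 = −1233·123297 + 8782·17311
1 = 8782·3223033 − 229565·123297
So 1 = (8782)·3223033 + (-229565)·123297.

1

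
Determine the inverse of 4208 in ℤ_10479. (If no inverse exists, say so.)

8051

gcd(10479, 4208) by repeated division:
10479 = 2×4208 + 2063
4208 = 2×2063 + 82
2063 = 25×82 + 13
82 = 6×13 + 4
13 = 3×4 + 1
4 = 4×1 + 0
Since gcd(4208, 10479) = 1, back-substitute to write 1 as a combination:
1 = 13 − 3·4
1 = −3·82 + 19·13
1 = 19·2063 − 478·82
1 = −478·4208 + 975·2063
1 = 975·10479 − 2428·4208
So 4208·(-2428) ≡ 1 (mod 10479), and -2428 ≡ 8051 (mod 10479).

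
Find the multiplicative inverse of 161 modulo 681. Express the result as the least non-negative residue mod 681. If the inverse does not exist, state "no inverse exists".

368

Run Euclid on (681, 161):
681 = 4×161 + 37
161 = 4×37 + 13
37 = 2×13 + 11
13 = 1×11 + 2
11 = 5×2 + 1
2 = 2×1 + 0
The gcd is 1. Working backward:
1 = 11 − 5·2
1 = −5·13 + 6·11
1 = 6·37 − 17·13
1 = −17·161 + 74·37
1 = 74·681 − 313·161
Hence 161⁻¹ ≡ -313 ≡ 368 (mod 681).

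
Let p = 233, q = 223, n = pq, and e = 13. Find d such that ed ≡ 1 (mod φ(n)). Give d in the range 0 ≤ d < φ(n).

φ(n) = (p−1)(q−1) = 232·222 = 51504.
Need d with 13·d ≡ 1 (mod 51504). Apply the extended Euclidean algorithm:
51504 = 3961·13 + 11
13 = 1·11 + 2
11 = 5·2 + 1
2 = 2·1 + 0
Back-substitute:
1 = 11 − 5·2
1 = −5·13 + 6·11
1 = 6·51504 − 23771·13
So 13·(-23771) ≡ 1 (mod 51504), hence d ≡ -23771 ≡ 27733 (mod 51504).

27733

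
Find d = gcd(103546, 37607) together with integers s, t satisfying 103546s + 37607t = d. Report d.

1

Euclidean algorithm:
103546 = 2·37607 + 28332
37607 = 1·28332 + 9275
28332 = 3·9275 + 507
9275 = 18·507 + 149
507 = 3·149 + 60
149 = 2·60 + 29
60 = 2·29 + 2
29 = 14·2 + 1
2 = 2·1 + 0
gcd(103546, 37607) = 1.
Back-substituting:
1 = 29 − 14·2
1 = −14·60 + 29·29
1 = 29·149 − 72·60
1 = −72·507 + 245·149
1 = 245·9275 − 4482·507
1 = −4482·28332 + 13691·9275
1 = 13691·37607 − 18173·28332
1 = −18173·103546 + 50037·37607
So 1 = (-18173)·103546 + (50037)·37607.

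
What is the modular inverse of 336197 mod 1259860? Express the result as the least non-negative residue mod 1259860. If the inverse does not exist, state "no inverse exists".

Run Euclid on (1259860, 336197):
1259860 = 3*336197 + 251269
336197 = 1*251269 + 84928
251269 = 2*84928 + 81413
84928 = 1*81413 + 3515
81413 = 23*3515 + 568
3515 = 6*568 + 107
568 = 5*107 + 33
107 = 3*33 + 8
33 = 4*8 + 1
8 = 8*1 + 0
gcd = 1, so the inverse exists. Back-substitute:
1 = 33 − 4·8
1 = −4·107 + 13·33
1 = 13·568 − 69·107
1 = −69·3515 + 427·568
1 = 427·81413 − 9890·3515
1 = −9890·84928 + 10317·81413
1 = 10317·251269 − 30524·84928
1 = −30524·336197 + 40841·251269
1 = 40841·1259860 − 153047·336197
So 336197·(-153047) ≡ 1 (mod 1259860), and -153047 ≡ 1106813 (mod 1259860).

1106813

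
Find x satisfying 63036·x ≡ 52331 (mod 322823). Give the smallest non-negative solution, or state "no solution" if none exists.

67166

First find gcd(63036, 322823):
322823 = 5*63036 + 7643
63036 = 8*7643 + 1892
7643 = 4*1892 + 75
1892 = 25*75 + 17
75 = 4*17 + 7
17 = 2*7 + 3
7 = 2*3 + 1
3 = 3*1 + 0
gcd = 1, so a unique solution mod 322823 exists.
Back-substitute for the Bézout coefficients:
1 = 7 − 2·3
1 = −2·17 + 5·7
1 = 5·75 − 22·17
1 = −22·1892 + 555·75
1 = 555·7643 − 2242·1892
1 = −2242·63036 + 18491·7643
1 = 18491·322823 − 94697·63036
So 63036·(-94697) ≡ 1 (mod 322823), giving 63036⁻¹ ≡ 228126.
x ≡ 63036⁻¹·52331 ≡ 228126·52331 ≡ 67166 (mod 322823).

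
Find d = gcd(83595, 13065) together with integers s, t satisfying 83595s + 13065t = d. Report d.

15

Euclidean algorithm:
83595 = 6×13065 + 5205
13065 = 2×5205 + 2655
5205 = 1×2655 + 2550
2655 = 1×2550 + 105
2550 = 24×105 + 30
105 = 3×30 + 15
30 = 2×15 + 0
gcd(83595, 13065) = 15.
Back-substituting:
15 = 105 − 3·30
15 = −3·2550 + 73·105
15 = 73·2655 − 76·2550
15 = −76·5205 + 149·2655
15 = 149·13065 − 374·5205
15 = −374·83595 + 2393·13065
So 15 = (-374)·83595 + (2393)·13065.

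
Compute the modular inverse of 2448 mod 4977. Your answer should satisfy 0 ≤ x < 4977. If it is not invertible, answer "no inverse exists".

Compute gcd(2448, 4977):
4977 = 2×2448 + 81
2448 = 30×81 + 18
81 = 4×18 + 9
18 = 2×9 + 0
The gcd is 9, not 1, hence no inverse exists.

no inverse exists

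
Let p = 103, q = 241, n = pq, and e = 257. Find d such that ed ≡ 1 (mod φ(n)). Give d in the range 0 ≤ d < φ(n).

16193

φ(n) = (p−1)(q−1) = 102·240 = 24480.
Need d with 257·d ≡ 1 (mod 24480). Apply the extended Euclidean algorithm:
24480 = 95·257 + 65
257 = 3·65 + 62
65 = 1·62 + 3
62 = 20·3 + 2
3 = 1·2 + 1
2 = 2·1 + 0
Back-substitute:
1 = 3 − 2
1 = −62 + 21·3
1 = 21·65 − 22·62
1 = −22·257 + 87·65
1 = 87·24480 − 8287·257
So 257·(-8287) ≡ 1 (mod 24480), hence d ≡ -8287 ≡ 16193 (mod 24480).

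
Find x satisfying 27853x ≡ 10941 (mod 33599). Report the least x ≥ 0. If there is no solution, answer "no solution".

6553

First find gcd(27853, 33599):
33599 = 1·27853 + 5746
27853 = 4·5746 + 4869
5746 = 1·4869 + 877
4869 = 5·877 + 484
877 = 1·484 + 393
484 = 1·393 + 91
393 = 4·91 + 29
91 = 3·29 + 4
29 = 7·4 + 1
4 = 4·1 + 0
gcd = 1, so a unique solution mod 33599 exists.
Back-substitute for the Bézout coefficients:
1 = 29 − 7·4
1 = −7·91 + 22·29
1 = 22·393 − 95·91
1 = −95·484 + 117·393
1 = 117·877 − 212·484
1 = −212·4869 + 1177·877
1 = 1177·5746 − 1389·4869
1 = −1389·27853 + 6733·5746
1 = 6733·33599 − 8122·27853
So 27853·(-8122) ≡ 1 (mod 33599), giving 27853⁻¹ ≡ 25477.
x ≡ 27853⁻¹·10941 ≡ 25477·10941 ≡ 6553 (mod 33599).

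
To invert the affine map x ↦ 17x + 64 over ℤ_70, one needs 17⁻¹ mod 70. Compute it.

Extended Euclidean algorithm:
70 = 4×17 + 2
17 = 8×2 + 1
2 = 2×1 + 0
The gcd is 1. Working backward:
1 = 17 − 8·2
1 = −8·70 + 33·17
So 17·33 ≡ 1 (mod 70).

33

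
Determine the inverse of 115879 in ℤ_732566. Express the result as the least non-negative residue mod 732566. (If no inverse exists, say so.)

Run Euclid on (732566, 115879):
732566 = 6*115879 + 37292
115879 = 3*37292 + 4003
37292 = 9*4003 + 1265
4003 = 3*1265 + 208
1265 = 6*208 + 17
208 = 12*17 + 4
17 = 4*4 + 1
4 = 4*1 + 0
The gcd is 1. Working backward:
1 = 17 − 4·4
1 = −4·208 + 49·17
1 = 49·1265 − 298·208
1 = −298·4003 + 943·1265
1 = 943·37292 − 8785·4003
1 = −8785·115879 + 27298·37292
1 = 27298·732566 − 172573·115879
Hence 115879⁻¹ ≡ -172573 ≡ 559993 (mod 732566).

559993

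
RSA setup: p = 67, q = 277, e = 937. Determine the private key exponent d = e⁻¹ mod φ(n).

φ(n) = (p−1)(q−1) = 66·276 = 18216.
Need d with 937·d ≡ 1 (mod 18216). Apply the extended Euclidean algorithm:
18216 = 19×937 + 413
937 = 2×413 + 111
413 = 3×111 + 80
111 = 1×80 + 31
80 = 2×31 + 18
31 = 1×18 + 13
18 = 1×13 + 5
13 = 2×5 + 3
5 = 1×3 + 2
3 = 1×2 + 1
2 = 2×1 + 0
Back-substitute:
1 = 3 − 2
1 = −5 + 2·3
1 = 2·13 − 5·5
1 = −5·18 + 7·13
1 = 7·31 − 12·18
1 = −12·80 + 31·31
1 = 31·111 − 43·80
1 = −43·413 + 160·111
1 = 160·937 − 363·413
1 = −363·18216 + 7057·937
So 937·7057 ≡ 1 (mod 18216), hence d = 7057.

7057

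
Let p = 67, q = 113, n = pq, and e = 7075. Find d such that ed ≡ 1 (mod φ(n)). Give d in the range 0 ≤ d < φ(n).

2635

φ(n) = (p−1)(q−1) = 66·112 = 7392.
Need d with 7075·d ≡ 1 (mod 7392). Apply the extended Euclidean algorithm:
7392 = 1×7075 + 317
7075 = 22×317 + 101
317 = 3×101 + 14
101 = 7×14 + 3
14 = 4×3 + 2
3 = 1×2 + 1
2 = 2×1 + 0
Back-substitute:
1 = 3 − 2
1 = −14 + 5·3
1 = 5·101 − 36·14
1 = −36·317 + 113·101
1 = 113·7075 − 2522·317
1 = −2522·7392 + 2635·7075
So 7075·2635 ≡ 1 (mod 7392), hence d = 2635.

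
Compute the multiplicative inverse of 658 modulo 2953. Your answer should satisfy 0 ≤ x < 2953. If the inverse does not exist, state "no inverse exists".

2769

gcd(2953, 658) by repeated division:
2953 = 4·658 + 321
658 = 2·321 + 16
321 = 20·16 + 1
16 = 16·1 + 0
Since gcd(658, 2953) = 1, back-substitute to write 1 as a combination:
1 = 321 − 20·16
1 = −20·658 + 41·321
1 = 41·2953 − 184·658
Thus 658·(-184) ≡ 1 (mod 2953); reducing, -184 mod 2953 = 2769.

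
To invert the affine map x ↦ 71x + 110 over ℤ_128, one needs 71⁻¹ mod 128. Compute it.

119

Run Euclid on (128, 71):
128 = 1·71 + 57
71 = 1·57 + 14
57 = 4·14 + 1
14 = 14·1 + 0
The gcd is 1. Working backward:
1 = 57 − 4·14
1 = −4·71 + 5·57
1 = 5·128 − 9·71
Thus 71·(-9) ≡ 1 (mod 128); reducing, -9 mod 128 = 119.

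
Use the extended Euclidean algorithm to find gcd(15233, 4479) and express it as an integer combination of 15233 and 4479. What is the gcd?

Repeated division:
15233 = 3×4479 + 1796
4479 = 2×1796 + 887
1796 = 2×887 + 22
887 = 40×22 + 7
22 = 3×7 + 1
7 = 7×1 + 0
gcd(15233, 4479) = 1.
Working backward:
1 = 22 − 3·7
1 = −3·887 + 121·22
1 = 121·1796 − 245·887
1 = −245·4479 + 611·1796
1 = 611·15233 − 2078·4479
So 1 = (611)·15233 + (-2078)·4479.

1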